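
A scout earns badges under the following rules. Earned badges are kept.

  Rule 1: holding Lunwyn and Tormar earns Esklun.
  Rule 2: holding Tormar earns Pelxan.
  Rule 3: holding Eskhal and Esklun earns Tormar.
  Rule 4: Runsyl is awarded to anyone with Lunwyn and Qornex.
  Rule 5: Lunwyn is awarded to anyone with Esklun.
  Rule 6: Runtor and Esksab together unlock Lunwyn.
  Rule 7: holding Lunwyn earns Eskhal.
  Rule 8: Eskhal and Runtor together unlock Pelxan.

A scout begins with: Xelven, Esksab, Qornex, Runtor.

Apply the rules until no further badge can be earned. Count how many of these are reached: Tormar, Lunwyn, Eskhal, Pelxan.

With Runtor and Esksab, Lunwyn is earned (Rule 6).
With Lunwyn, Eskhal is earned (Rule 7).
With Eskhal and Runtor, Pelxan is earned (Rule 8).
Tormar would need Eskhal and Esklun (Rule 3), but Esklun is never earned.
Lunwyn: reached.
Eskhal: reached.
Pelxan: reached.
Reached: Lunwyn, Eskhal, and Pelxan — 3 of the 4.

3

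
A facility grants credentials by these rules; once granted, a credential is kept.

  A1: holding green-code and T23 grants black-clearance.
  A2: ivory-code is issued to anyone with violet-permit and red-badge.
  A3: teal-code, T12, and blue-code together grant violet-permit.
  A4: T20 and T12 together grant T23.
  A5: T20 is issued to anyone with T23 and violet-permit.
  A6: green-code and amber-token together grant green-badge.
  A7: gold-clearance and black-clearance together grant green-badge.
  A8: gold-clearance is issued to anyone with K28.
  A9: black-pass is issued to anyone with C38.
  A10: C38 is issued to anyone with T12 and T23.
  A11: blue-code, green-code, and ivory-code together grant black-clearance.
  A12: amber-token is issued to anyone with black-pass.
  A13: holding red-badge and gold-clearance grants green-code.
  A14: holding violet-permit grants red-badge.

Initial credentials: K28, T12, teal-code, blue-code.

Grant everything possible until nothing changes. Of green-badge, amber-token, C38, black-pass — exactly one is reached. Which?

green-badge

Holding teal-code, T12, and blue-code grants violet-permit (A3).
Holding K28 grants gold-clearance (A8).
Holding violet-permit grants red-badge (A14).
Holding red-badge and gold-clearance grants green-code (A13).
Holding violet-permit and red-badge grants ivory-code (A2).
Holding blue-code, green-code, and ivory-code grants black-clearance (A11).
Holding gold-clearance and black-clearance grants green-badge (A7).
amber-token would need black-pass (A12), but black-pass is never granted. black-pass would need C38 (A9), but C38 is never granted. C38 would need T12 and T23 (A10), but T23 is never granted.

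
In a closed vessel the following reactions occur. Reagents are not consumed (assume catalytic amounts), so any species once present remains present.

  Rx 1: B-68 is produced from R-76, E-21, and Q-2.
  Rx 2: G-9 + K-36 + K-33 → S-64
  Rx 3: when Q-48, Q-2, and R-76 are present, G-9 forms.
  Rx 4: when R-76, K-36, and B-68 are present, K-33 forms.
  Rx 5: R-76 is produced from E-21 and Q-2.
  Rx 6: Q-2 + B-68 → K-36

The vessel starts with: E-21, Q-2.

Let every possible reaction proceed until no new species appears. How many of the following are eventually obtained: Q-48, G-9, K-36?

1

E-21 and Q-2 present → R-76 forms (Rx 5).
R-76, E-21, and Q-2 present → B-68 forms (Rx 1).
Q-2 and B-68 present → K-36 forms (Rx 6).
No rule produces Q-48, and it is not given.
G-9 would need Q-48, Q-2, and R-76 (Rx 3), but Q-48 never forms.
K-36: reached.
Reached: K-36 — 1 of the 3.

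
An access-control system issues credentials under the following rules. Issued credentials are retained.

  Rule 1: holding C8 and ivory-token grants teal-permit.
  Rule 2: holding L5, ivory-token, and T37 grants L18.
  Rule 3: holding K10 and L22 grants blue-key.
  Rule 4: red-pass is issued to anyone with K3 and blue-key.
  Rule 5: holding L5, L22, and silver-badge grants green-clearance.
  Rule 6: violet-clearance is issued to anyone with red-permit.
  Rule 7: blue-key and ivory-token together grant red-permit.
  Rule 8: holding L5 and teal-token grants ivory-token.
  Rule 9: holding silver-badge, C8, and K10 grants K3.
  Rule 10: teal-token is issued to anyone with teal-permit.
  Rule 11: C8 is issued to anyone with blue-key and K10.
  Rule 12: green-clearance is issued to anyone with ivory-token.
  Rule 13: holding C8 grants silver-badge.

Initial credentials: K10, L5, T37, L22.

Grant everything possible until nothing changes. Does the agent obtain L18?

No

L18 would need L5, ivory-token, and T37 (Rule 2), but ivory-token is never granted.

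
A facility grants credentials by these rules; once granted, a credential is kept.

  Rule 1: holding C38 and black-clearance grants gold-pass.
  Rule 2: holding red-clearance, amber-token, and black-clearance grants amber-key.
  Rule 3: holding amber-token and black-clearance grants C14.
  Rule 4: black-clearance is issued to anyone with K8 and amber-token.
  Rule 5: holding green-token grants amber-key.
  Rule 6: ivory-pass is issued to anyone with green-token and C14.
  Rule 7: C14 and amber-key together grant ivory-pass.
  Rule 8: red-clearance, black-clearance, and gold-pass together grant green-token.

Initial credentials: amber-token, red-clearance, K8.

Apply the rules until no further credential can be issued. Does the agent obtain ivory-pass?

Holding K8 and amber-token grants black-clearance (Rule 4).
Holding amber-token and black-clearance grants C14 (Rule 3).
Holding red-clearance, amber-token, and black-clearance grants amber-key (Rule 2).
Holding C14 and amber-key grants ivory-pass (Rule 7).

Yes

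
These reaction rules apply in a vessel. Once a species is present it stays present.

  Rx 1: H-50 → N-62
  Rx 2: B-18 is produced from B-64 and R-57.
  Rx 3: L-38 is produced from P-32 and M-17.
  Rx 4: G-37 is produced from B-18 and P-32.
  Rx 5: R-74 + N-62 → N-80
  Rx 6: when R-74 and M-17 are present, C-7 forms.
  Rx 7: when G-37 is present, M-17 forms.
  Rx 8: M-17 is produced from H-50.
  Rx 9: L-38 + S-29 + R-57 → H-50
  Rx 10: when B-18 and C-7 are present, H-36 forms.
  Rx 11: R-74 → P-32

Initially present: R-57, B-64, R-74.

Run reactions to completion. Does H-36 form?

B-64 and R-57 present → B-18 forms (Rx 2).
R-74 present → P-32 forms (Rx 11).
B-18 and P-32 present → G-37 forms (Rx 4).
G-37 present → M-17 forms (Rx 7).
R-74 and M-17 present → C-7 forms (Rx 6).
B-18 and C-7 present → H-36 forms (Rx 10).

Yes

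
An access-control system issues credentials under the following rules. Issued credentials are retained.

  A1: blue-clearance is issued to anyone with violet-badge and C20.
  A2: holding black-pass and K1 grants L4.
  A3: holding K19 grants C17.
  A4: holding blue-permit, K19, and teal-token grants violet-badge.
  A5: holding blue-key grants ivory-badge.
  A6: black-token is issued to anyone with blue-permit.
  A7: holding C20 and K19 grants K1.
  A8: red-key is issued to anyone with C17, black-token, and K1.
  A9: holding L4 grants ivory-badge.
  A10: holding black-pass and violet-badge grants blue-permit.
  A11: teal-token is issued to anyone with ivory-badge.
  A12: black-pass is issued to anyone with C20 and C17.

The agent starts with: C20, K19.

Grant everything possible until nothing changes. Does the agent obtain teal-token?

Yes

Holding C20 and K19 grants K1 (A7).
Holding K19 grants C17 (A3).
Holding C20 and C17 grants black-pass (A12).
Holding black-pass and K1 grants L4 (A2).
Holding L4 grants ivory-badge (A9).
Holding ivory-badge grants teal-token (A11).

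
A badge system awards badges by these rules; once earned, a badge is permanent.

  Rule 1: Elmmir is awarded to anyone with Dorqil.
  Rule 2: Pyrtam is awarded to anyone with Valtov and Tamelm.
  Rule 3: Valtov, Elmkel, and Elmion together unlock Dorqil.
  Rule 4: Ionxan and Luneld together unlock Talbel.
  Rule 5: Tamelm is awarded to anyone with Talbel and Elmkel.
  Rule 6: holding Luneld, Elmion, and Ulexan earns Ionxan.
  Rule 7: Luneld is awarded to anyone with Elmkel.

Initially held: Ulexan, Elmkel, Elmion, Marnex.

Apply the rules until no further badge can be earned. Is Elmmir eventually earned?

No

Elmmir would need Dorqil (Rule 1), but Dorqil is never earned.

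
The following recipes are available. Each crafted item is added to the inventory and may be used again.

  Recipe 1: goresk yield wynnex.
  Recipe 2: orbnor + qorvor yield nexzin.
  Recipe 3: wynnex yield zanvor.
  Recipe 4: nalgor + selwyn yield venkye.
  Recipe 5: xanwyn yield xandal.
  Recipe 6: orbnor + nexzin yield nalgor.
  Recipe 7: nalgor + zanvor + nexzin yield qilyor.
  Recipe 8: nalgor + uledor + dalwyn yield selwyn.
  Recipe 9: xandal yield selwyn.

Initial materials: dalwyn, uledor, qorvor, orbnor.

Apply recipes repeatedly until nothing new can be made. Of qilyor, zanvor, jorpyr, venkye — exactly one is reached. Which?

orbnor + qorvor → nexzin (Recipe 2).
orbnor + nexzin → nalgor (Recipe 6).
nalgor + uledor + dalwyn → selwyn (Recipe 8).
nalgor + selwyn → venkye (Recipe 4).
No rule produces jorpyr, and it is not given. qilyor would need nalgor, zanvor, and nexzin (Recipe 7), but zanvor is never obtained. zanvor would need wynnex (Recipe 3), but wynnex is never obtained.

venkye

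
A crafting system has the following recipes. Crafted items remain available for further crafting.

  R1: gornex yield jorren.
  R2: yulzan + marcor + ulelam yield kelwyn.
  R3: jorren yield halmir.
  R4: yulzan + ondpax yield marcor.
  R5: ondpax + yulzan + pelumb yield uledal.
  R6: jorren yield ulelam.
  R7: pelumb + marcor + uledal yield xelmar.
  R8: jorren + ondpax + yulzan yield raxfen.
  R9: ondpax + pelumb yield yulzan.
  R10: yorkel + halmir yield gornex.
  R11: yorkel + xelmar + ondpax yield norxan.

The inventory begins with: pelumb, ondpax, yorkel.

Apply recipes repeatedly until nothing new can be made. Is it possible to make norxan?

ondpax + pelumb → yulzan (R9).
Using R4, yulzan and ondpax make marcor.
ondpax + yulzan + pelumb → uledal (R5).
pelumb + marcor + uledal → xelmar (R7).
yorkel + xelmar + ondpax → norxan (R11).

Yes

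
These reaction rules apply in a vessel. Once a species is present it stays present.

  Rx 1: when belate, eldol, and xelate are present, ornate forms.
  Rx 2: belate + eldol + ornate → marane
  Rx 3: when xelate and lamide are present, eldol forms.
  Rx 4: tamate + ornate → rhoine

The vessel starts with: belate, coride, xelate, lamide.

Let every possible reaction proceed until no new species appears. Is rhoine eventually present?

No

rhoine would need tamate and ornate (Rx 4), but tamate never forms.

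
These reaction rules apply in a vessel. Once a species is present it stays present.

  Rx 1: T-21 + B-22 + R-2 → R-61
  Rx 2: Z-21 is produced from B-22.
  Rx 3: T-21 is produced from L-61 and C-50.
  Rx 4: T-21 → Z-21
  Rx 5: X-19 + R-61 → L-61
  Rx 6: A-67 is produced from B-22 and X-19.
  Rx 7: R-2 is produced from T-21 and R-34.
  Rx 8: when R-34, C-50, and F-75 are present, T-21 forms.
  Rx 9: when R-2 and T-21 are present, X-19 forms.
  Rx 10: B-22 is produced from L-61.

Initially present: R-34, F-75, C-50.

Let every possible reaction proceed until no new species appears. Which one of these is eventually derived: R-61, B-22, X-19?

X-19

R-34, C-50, and F-75 present → T-21 forms (Rx 8).
T-21 and R-34 present → R-2 forms (Rx 7).
R-2 and T-21 present → X-19 forms (Rx 9).
R-61 would need T-21, B-22, and R-2 (Rx 1), but B-22 never forms. B-22 would need L-61 (Rx 10), but L-61 never forms.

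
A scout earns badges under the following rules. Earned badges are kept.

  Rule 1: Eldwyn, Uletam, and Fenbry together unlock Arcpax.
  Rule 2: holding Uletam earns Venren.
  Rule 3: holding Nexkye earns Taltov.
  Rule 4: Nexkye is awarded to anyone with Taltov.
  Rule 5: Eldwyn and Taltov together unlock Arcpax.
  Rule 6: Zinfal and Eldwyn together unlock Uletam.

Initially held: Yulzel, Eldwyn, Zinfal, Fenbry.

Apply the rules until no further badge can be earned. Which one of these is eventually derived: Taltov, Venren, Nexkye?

With Zinfal and Eldwyn, Uletam is earned (Rule 6).
With Uletam, Venren is earned (Rule 2).
Taltov would need Nexkye (Rule 3), but Nexkye is never earned. Nexkye would need Taltov (Rule 4), but Taltov is never earned.

Venren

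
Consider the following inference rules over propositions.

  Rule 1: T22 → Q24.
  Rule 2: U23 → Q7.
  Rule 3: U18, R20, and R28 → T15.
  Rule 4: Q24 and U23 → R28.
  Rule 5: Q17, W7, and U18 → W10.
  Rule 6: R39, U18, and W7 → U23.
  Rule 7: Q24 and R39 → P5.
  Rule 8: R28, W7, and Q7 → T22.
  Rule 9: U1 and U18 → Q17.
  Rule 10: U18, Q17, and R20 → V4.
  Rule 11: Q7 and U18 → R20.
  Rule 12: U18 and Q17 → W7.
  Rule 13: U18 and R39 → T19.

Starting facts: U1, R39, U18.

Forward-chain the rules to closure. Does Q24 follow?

Q24 would need T22 (Rule 1), but T22 is never established.

No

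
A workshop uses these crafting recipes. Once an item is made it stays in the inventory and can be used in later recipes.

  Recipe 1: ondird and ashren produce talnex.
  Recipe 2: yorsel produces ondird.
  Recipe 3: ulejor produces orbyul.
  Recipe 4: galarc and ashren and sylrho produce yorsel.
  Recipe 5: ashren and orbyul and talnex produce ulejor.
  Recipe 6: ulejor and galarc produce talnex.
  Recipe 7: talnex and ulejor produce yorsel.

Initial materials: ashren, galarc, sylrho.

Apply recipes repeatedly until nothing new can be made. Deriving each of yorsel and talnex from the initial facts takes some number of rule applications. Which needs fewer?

yorsel

yorsel: galarc and ashren and sylrho → yorsel (Recipe 4). [1 rule application]
talnex: galarc and ashren and sylrho → yorsel (Recipe 4). Using Recipe 2, yorsel makes ondird. ondird and ashren → talnex (Recipe 1). [3 rule applications]
yorsel needs fewer.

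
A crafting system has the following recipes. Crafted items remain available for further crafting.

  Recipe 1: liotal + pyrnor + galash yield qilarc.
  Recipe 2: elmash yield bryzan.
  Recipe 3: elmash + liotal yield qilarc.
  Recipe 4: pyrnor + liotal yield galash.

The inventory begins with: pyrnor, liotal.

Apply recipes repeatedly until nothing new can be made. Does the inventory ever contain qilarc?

pyrnor + liotal → galash (Recipe 4).
liotal + pyrnor + galash → qilarc (Recipe 1).

Yes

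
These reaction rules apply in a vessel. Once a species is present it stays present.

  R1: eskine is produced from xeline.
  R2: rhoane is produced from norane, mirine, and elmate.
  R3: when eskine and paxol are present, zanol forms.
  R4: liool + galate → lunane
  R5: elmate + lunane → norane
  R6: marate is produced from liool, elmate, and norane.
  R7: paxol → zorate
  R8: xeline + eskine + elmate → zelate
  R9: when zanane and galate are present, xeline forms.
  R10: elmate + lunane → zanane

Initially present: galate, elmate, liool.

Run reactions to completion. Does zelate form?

liool and galate present → lunane forms (R4).
elmate and lunane present → zanane forms (R10).
zanane and galate present → xeline forms (R9).
xeline present → eskine forms (R1).
xeline, eskine, and elmate present → zelate forms (R8).

Yes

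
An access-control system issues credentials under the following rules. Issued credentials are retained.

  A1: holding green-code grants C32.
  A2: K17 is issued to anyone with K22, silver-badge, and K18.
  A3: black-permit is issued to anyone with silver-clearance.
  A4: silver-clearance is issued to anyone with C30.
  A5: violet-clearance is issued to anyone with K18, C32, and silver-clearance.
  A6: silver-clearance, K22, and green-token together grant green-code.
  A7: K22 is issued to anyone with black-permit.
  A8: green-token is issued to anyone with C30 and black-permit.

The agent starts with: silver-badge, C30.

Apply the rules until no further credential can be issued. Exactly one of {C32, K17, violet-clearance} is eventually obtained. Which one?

Holding C30 grants silver-clearance (A4).
Holding silver-clearance grants black-permit (A3).
Holding C30 and black-permit grants green-token (A8).
Holding black-permit grants K22 (A7).
Holding silver-clearance, K22, and green-token grants green-code (A6).
Holding green-code grants C32 (A1).
violet-clearance would need K18, C32, and silver-clearance (A5), but K18 is never granted. K17 would need K22, silver-badge, and K18 (A2), but K18 is never granted.

C32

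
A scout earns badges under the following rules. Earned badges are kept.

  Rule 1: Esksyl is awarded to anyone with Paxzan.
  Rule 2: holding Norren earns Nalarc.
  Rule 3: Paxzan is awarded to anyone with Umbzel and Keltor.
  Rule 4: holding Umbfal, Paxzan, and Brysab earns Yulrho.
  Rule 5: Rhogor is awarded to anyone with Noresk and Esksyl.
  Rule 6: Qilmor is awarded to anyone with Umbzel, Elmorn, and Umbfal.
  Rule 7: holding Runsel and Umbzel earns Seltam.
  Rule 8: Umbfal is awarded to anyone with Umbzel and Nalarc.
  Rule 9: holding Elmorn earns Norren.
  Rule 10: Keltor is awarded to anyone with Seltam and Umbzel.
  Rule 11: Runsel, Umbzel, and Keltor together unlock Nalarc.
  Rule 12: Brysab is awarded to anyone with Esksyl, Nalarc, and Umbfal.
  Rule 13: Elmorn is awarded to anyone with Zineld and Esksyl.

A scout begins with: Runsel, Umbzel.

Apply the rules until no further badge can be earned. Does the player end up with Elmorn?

No

Elmorn would need Zineld and Esksyl (Rule 13), but Zineld is never earned.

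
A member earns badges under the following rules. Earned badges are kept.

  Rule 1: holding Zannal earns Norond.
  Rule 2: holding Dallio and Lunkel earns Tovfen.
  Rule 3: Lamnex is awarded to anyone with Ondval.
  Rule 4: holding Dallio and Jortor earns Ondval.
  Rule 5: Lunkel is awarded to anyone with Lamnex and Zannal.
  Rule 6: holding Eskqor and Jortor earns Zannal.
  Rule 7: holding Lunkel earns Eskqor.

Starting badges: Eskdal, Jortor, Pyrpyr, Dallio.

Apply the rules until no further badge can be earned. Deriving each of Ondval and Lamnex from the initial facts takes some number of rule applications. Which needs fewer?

Ondval

Ondval: With Dallio and Jortor, Ondval is earned (Rule 4). [1 rule application]
Lamnex: With Dallio and Jortor, Ondval is earned (Rule 4). With Ondval, Lamnex is earned (Rule 3). [2 rule applications]
Ondval needs fewer.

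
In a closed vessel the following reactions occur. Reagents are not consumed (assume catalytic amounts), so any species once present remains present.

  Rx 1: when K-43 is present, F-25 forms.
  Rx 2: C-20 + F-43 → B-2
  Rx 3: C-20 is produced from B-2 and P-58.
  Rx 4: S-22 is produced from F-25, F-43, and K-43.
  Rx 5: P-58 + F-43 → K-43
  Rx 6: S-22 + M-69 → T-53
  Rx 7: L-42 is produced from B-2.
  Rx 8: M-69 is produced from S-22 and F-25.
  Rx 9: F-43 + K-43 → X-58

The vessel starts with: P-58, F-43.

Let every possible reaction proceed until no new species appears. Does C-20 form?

C-20 would need B-2 and P-58 (Rx 3), but B-2 never forms.

No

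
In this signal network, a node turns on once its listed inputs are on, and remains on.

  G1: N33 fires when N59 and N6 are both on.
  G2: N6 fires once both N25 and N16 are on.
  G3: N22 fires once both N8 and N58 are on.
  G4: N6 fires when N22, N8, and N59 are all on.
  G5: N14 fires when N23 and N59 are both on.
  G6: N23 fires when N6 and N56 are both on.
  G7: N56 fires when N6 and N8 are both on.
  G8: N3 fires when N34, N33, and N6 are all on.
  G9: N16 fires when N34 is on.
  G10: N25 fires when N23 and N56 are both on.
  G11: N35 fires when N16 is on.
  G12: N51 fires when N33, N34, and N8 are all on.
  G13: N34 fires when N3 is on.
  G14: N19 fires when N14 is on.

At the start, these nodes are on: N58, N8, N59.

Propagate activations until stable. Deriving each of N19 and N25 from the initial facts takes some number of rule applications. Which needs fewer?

N25: G3: N8 and N58 on → N22 on. G4: N22, N8, and N59 on → N6 on. G7: N6 and N8 on → N56 on. N6 and N56 are on, so N23 fires (G6). N23 and N56 are on, so N25 fires (G10). [5 rule applications]
N19: G3: N8 and N58 on → N22 on. G4: N22, N8, and N59 on → N6 on. N6 and N8 are on, so N56 fires (G7). N6 and N56 are on, so N23 fires (G6). G5: N23 and N59 on → N14 on. G14: N14 on → N19 on. [6 rule applications]
N25 needs fewer.

N25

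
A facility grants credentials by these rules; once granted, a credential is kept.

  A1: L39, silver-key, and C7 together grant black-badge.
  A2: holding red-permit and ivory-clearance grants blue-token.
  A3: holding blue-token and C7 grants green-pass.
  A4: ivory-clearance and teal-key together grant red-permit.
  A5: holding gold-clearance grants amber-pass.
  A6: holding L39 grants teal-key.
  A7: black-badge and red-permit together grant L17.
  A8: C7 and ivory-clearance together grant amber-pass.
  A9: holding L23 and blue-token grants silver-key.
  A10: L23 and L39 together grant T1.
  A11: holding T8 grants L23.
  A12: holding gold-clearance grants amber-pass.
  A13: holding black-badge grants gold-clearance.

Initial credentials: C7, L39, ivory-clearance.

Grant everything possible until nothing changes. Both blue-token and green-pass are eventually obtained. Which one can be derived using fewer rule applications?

blue-token: Holding L39 grants teal-key (A6). Holding ivory-clearance and teal-key grants red-permit (A4). Holding red-permit and ivory-clearance grants blue-token (A2). [3 rule applications]
green-pass: Holding L39 grants teal-key (A6). Holding ivory-clearance and teal-key grants red-permit (A4). Holding red-permit and ivory-clearance grants blue-token (A2). Holding blue-token and C7 grants green-pass (A3). [4 rule applications]
blue-token needs fewer.

blue-token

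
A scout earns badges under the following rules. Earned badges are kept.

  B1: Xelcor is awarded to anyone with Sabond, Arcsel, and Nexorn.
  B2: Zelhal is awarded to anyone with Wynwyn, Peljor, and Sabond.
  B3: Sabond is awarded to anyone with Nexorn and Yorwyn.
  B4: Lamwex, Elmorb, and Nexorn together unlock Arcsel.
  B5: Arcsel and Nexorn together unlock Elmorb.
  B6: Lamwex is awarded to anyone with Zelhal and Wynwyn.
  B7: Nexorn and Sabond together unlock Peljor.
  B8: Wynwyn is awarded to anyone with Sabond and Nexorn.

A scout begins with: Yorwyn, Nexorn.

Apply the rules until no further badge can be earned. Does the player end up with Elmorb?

No

Elmorb would need Arcsel and Nexorn (B5), but Arcsel is never earned.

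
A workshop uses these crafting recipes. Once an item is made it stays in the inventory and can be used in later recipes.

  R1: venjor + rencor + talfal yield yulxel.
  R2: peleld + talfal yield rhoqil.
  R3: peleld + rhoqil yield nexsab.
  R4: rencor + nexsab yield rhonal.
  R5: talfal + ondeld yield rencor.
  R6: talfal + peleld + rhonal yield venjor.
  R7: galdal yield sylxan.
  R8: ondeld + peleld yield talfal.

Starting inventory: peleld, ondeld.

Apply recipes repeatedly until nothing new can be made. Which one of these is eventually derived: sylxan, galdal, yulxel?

yulxel

ondeld + peleld → talfal (R8).
peleld + talfal → rhoqil (R2).
Using R5, talfal and ondeld make rencor.
Using R3, peleld and rhoqil make nexsab.
rencor + nexsab → rhonal (R4).
talfal + peleld + rhonal → venjor (R6).
Using R1, venjor, rencor, and talfal make yulxel.
No rule produces galdal, and it is not given. sylxan would need galdal (R7), but galdal is never obtained.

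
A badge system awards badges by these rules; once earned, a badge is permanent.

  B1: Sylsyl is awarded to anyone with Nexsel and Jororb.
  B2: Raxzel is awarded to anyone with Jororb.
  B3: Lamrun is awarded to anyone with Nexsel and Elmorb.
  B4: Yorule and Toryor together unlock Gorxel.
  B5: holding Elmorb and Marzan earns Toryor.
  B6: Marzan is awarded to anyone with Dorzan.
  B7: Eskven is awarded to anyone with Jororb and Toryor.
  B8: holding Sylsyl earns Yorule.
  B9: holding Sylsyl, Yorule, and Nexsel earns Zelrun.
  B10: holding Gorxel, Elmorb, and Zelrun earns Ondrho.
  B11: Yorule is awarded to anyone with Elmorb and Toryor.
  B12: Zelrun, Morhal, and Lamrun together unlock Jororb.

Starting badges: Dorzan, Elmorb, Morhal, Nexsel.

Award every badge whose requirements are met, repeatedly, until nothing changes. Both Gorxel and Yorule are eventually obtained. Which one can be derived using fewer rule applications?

Yorule

Yorule: With Dorzan, Marzan is earned (B6). With Elmorb and Marzan, Toryor is earned (B5). With Elmorb and Toryor, Yorule is earned (B11). [3 rule applications]
Gorxel: With Dorzan, Marzan is earned (B6). With Elmorb and Marzan, Toryor is earned (B5). With Elmorb and Toryor, Yorule is earned (B11). With Yorule and Toryor, Gorxel is earned (B4). [4 rule applications]
Yorule needs fewer.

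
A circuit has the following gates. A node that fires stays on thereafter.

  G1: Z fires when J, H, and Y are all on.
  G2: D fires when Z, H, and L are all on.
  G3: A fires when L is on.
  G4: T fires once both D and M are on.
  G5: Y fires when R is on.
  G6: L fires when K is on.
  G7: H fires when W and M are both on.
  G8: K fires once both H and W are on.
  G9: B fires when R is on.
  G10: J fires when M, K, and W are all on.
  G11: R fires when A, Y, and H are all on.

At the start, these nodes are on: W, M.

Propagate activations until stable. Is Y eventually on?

No

Y would need R (G5), but R never turns on.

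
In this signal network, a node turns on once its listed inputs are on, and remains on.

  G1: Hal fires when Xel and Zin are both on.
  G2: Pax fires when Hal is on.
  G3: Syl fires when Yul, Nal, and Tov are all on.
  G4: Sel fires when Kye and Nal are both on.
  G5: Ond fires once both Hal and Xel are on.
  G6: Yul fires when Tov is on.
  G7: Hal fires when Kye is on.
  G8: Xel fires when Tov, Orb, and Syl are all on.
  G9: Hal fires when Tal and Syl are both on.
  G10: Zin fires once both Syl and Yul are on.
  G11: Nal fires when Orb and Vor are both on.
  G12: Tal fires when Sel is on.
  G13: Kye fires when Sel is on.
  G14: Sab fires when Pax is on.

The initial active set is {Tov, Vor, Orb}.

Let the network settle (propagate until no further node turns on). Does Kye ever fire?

No

Kye would need Sel (G13), but Sel never turns on.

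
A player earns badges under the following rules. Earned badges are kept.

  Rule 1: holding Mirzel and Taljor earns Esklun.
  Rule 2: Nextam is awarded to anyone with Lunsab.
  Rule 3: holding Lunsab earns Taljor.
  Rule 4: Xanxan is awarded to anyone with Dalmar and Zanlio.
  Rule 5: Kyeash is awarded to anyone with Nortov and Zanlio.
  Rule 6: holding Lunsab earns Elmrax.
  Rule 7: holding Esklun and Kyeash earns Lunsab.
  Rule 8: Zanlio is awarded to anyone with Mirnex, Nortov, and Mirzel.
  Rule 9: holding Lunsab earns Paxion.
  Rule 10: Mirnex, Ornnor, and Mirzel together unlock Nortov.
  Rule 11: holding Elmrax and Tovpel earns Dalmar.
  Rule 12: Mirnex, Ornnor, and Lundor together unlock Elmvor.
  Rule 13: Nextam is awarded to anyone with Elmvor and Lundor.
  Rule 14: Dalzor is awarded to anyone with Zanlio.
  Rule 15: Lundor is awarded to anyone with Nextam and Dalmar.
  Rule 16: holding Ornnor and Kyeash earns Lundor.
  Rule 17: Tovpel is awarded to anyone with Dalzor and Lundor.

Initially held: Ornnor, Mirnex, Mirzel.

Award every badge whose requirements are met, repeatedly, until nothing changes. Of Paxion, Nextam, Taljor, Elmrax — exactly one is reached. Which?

With Mirnex, Ornnor, and Mirzel, Nortov is earned (Rule 10).
With Mirnex, Nortov, and Mirzel, Zanlio is earned (Rule 8).
With Nortov and Zanlio, Kyeash is earned (Rule 5).
With Ornnor and Kyeash, Lundor is earned (Rule 16).
With Mirnex, Ornnor, and Lundor, Elmvor is earned (Rule 12).
With Elmvor and Lundor, Nextam is earned (Rule 13).
Taljor would need Lunsab (Rule 3), but Lunsab is never earned. Elmrax would need Lunsab (Rule 6), but Lunsab is never earned. Paxion would need Lunsab (Rule 9), but Lunsab is never earned.

Nextam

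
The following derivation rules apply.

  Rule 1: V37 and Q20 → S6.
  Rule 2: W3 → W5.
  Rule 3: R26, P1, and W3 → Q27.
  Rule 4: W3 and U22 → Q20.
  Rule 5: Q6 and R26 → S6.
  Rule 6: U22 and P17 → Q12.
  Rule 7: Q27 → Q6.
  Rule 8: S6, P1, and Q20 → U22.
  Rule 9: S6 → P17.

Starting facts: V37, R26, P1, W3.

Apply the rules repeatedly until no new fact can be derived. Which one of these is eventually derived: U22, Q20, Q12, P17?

P17

R26, P1, and W3 hold, so Q27 follows (Rule 3).
Q27 holds, so Q6 follows (Rule 7).
Q6 and R26 hold, so S6 follows (Rule 5).
S6 holds, so P17 follows (Rule 9).
Q12 would need U22 and P17 (Rule 6), but U22 is never established. Q20 would need W3 and U22 (Rule 4), but U22 is never established. U22 would need S6, P1, and Q20 (Rule 8), but Q20 is never established.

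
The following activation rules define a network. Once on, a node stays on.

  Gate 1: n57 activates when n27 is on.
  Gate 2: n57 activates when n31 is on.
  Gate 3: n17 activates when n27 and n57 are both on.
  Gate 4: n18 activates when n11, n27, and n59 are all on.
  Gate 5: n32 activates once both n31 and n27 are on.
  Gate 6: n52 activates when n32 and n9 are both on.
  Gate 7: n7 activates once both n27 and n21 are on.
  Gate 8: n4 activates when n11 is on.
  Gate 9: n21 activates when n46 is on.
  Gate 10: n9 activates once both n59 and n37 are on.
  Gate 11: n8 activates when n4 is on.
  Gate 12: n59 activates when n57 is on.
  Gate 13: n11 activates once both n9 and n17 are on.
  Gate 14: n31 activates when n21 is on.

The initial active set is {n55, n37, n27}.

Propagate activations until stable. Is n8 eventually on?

n27 is on, so n57 activates (Gate 1).
Gate 12: n57 on → n59 on.
Gate 3: n27 and n57 on → n17 on.
n59 and n37 are on, so n9 activates (Gate 10).
Gate 13: n9 and n17 on → n11 on.
n11 is on, so n4 activates (Gate 8).
Gate 11: n4 on → n8 on.

Yes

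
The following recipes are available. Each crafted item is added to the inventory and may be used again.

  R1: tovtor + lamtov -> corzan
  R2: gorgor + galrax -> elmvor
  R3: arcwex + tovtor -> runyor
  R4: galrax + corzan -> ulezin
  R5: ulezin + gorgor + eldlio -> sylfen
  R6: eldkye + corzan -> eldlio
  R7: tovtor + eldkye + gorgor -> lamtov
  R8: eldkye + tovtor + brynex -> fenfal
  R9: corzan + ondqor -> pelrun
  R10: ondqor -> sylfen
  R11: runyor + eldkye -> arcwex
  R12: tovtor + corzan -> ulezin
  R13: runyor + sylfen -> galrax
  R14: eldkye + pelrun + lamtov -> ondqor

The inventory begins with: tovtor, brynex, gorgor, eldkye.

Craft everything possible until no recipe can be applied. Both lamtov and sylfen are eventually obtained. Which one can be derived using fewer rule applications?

lamtov: tovtor + eldkye + gorgor -> lamtov (R7). [1 rule application]
sylfen: tovtor + eldkye + gorgor -> lamtov (R7). Using R1, tovtor and lamtov make corzan. tovtor + corzan -> ulezin (R12). Using R6, eldkye and corzan make eldlio. ulezin + gorgor + eldlio -> sylfen (R5). [5 rule applications]
lamtov needs fewer.

lamtov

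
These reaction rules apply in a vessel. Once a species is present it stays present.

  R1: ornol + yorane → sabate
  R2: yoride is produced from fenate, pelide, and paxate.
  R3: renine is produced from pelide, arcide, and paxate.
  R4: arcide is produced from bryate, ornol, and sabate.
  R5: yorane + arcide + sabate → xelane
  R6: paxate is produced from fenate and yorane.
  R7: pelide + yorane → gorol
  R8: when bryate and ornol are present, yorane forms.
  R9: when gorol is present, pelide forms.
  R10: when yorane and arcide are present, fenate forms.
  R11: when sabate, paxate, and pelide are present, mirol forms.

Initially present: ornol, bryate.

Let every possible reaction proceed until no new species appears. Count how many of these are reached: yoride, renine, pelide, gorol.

0

yoride would need fenate, pelide, and paxate (R2), but pelide never forms.
renine would need pelide, arcide, and paxate (R3), but pelide never forms.
pelide would need gorol (R9), but gorol never forms.
gorol would need pelide and yorane (R7), but pelide never forms.
None of the 4 are reached.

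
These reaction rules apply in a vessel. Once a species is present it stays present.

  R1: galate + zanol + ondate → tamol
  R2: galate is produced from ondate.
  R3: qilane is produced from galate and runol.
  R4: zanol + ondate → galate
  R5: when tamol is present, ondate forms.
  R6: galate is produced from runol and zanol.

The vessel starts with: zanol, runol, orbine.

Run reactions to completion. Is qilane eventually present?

runol and zanol present → galate forms (R6).
galate and runol present → qilane forms (R3).

Yes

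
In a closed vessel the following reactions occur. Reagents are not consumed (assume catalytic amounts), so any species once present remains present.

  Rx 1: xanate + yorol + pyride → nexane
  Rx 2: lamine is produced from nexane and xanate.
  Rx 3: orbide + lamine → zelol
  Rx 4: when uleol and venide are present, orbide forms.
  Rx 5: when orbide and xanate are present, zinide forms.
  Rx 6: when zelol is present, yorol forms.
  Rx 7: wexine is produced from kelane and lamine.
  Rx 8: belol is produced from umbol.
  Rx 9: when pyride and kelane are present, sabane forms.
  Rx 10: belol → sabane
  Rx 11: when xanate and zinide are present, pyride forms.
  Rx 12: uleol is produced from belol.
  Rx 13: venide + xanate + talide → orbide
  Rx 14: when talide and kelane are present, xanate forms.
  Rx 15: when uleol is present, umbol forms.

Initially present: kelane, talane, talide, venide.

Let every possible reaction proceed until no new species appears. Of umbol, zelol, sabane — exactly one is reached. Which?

talide and kelane present → xanate forms (Rx 14).
venide, xanate, and talide present → orbide forms (Rx 13).
orbide and xanate present → zinide forms (Rx 5).
xanate and zinide present → pyride forms (Rx 11).
pyride and kelane present → sabane forms (Rx 9).
umbol would need uleol (Rx 15), but uleol never forms. zelol would need orbide and lamine (Rx 3), but lamine never forms.

sabane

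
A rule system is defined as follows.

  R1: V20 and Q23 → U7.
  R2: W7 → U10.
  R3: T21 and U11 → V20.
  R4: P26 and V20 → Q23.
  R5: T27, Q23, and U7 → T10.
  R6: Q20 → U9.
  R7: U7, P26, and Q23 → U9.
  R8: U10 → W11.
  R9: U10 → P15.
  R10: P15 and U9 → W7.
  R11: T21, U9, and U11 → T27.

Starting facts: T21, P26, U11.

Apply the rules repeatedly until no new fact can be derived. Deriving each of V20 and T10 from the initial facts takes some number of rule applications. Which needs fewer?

V20

V20: From T21 and U11, R3 gives V20. [1 rule application]
T10: From T21 and U11, R3 gives V20. P26 and V20 hold, so Q23 follows (R4). V20 and Q23 hold, so U7 follows (R1). From U7, P26, and Q23, R7 gives U9. T21, U9, and U11 hold, so T27 follows (R11). From T27, Q23, and U7, R5 gives T10. [6 rule applications]
V20 needs fewer.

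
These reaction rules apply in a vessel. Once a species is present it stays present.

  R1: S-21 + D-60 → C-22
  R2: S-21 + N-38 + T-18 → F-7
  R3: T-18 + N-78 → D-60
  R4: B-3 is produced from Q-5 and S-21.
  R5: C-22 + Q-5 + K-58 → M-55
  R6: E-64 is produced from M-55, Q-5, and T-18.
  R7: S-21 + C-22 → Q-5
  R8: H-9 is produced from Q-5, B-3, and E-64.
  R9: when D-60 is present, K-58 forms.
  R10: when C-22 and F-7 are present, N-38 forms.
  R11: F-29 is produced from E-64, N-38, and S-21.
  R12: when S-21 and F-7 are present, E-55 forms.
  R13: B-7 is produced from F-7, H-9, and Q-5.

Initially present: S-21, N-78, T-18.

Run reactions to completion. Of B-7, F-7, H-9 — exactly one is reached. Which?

T-18 and N-78 present → D-60 forms (R3).
D-60 present → K-58 forms (R9).
S-21 and D-60 present → C-22 forms (R1).
S-21 and C-22 present → Q-5 forms (R7).
C-22, Q-5, and K-58 present → M-55 forms (R5).
Q-5 and S-21 present → B-3 forms (R4).
M-55, Q-5, and T-18 present → E-64 forms (R6).
Q-5, B-3, and E-64 present → H-9 forms (R8).
F-7 would need S-21, N-38, and T-18 (R2), but N-38 never forms. B-7 would need F-7, H-9, and Q-5 (R13), but F-7 never forms.

H-9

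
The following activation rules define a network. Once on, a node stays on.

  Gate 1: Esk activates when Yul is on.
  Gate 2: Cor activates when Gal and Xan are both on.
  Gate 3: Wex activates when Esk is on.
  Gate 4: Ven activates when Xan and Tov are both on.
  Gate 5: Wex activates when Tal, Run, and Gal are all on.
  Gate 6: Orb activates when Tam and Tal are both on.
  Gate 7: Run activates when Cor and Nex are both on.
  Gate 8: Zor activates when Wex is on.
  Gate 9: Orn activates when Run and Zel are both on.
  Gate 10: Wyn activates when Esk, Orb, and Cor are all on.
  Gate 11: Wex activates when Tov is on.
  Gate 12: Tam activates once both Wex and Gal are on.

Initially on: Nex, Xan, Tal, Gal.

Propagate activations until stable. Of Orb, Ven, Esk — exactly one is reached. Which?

Gate 2: Gal and Xan on → Cor on.
Gate 7: Cor and Nex on → Run on.
Tal, Run, and Gal are on, so Wex activates (Gate 5).
Wex and Gal are on, so Tam activates (Gate 12).
Tam and Tal are on, so Orb activates (Gate 6).
Esk would need Yul (Gate 1), but Yul never turns on. Ven would need Xan and Tov (Gate 4), but Tov never turns on.

Orb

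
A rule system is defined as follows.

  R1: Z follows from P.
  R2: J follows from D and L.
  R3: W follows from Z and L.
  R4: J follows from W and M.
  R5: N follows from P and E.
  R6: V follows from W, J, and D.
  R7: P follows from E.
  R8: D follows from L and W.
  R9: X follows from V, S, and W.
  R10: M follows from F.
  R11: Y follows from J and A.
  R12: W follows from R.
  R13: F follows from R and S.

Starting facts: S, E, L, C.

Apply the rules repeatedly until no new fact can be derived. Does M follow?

M would need F (R10), but F is never established.

No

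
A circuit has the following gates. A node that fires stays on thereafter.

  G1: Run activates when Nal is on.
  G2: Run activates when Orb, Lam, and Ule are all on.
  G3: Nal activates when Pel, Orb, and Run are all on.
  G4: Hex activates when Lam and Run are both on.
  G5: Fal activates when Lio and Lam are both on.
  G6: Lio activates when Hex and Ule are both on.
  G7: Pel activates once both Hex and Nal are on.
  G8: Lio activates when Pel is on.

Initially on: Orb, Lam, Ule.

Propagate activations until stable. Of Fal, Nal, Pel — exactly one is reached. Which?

G2: Orb, Lam, and Ule on → Run on.
G4: Lam and Run on → Hex on.
G6: Hex and Ule on → Lio on.
G5: Lio and Lam on → Fal on.
Nal would need Pel, Orb, and Run (G3), but Pel never turns on. Pel would need Hex and Nal (G7), but Nal never turns on.

Fal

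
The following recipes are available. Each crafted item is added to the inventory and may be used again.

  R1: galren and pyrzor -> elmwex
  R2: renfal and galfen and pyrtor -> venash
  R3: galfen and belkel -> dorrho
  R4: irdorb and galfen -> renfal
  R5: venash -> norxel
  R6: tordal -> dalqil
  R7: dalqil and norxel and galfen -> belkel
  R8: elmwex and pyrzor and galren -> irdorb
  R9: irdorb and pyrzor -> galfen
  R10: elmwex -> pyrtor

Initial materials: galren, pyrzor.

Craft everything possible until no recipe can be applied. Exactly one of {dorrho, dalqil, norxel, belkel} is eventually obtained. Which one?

norxel

Using R1, galren and pyrzor make elmwex.
Using R8, elmwex, pyrzor, and galren make irdorb.
elmwex -> pyrtor (R10).
irdorb and pyrzor -> galfen (R9).
irdorb and galfen -> renfal (R4).
Using R2, renfal, galfen, and pyrtor make venash.
Using R5, venash makes norxel.
dalqil would need tordal (R6), but tordal is never obtained. belkel would need dalqil, norxel, and galfen (R7), but dalqil is never obtained. dorrho would need galfen and belkel (R3), but belkel is never obtained.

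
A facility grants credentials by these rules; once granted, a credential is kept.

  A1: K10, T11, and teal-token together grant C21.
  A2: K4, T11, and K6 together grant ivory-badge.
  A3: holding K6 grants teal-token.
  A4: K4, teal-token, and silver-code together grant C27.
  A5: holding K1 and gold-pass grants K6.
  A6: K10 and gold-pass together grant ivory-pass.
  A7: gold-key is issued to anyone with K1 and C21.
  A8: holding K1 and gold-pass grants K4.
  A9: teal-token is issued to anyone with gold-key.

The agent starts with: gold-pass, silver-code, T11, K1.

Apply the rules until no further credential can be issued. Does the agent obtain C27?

Holding K1 and gold-pass grants K4 (A8).
Holding K1 and gold-pass grants K6 (A5).
Holding K6 grants teal-token (A3).
Holding K4, teal-token, and silver-code grants C27 (A4).

Yes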